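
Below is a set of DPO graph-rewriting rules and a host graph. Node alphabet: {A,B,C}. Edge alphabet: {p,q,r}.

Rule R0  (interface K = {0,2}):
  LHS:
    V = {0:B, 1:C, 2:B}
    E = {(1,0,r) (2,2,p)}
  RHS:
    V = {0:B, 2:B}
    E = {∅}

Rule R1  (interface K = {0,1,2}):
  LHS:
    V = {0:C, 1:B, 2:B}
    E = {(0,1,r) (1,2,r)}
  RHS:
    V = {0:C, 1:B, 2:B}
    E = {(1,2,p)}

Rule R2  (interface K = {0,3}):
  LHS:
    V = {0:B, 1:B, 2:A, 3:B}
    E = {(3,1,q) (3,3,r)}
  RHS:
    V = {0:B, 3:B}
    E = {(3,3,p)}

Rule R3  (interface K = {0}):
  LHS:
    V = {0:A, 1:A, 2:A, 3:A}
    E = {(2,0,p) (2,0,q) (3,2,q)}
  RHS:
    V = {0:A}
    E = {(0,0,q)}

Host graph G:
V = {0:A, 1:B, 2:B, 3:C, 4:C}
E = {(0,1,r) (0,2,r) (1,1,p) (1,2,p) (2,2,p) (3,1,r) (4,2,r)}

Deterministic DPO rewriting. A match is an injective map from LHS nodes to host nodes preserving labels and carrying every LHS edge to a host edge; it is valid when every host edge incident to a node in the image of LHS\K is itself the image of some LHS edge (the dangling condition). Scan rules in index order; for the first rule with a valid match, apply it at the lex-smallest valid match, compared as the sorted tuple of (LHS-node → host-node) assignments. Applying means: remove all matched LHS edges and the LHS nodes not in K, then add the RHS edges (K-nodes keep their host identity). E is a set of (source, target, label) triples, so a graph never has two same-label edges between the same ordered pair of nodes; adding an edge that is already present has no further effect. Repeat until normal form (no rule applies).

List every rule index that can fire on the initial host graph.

R0: 2 valid matches — {0↦1, 1↦3, 2↦2}, {0↦2, 1↦4, 2↦1}
R1: no valid match — LHS pattern not found
R2: no valid match — LHS pattern not found
R3: no valid match — LHS pattern not found

Answer: [R0]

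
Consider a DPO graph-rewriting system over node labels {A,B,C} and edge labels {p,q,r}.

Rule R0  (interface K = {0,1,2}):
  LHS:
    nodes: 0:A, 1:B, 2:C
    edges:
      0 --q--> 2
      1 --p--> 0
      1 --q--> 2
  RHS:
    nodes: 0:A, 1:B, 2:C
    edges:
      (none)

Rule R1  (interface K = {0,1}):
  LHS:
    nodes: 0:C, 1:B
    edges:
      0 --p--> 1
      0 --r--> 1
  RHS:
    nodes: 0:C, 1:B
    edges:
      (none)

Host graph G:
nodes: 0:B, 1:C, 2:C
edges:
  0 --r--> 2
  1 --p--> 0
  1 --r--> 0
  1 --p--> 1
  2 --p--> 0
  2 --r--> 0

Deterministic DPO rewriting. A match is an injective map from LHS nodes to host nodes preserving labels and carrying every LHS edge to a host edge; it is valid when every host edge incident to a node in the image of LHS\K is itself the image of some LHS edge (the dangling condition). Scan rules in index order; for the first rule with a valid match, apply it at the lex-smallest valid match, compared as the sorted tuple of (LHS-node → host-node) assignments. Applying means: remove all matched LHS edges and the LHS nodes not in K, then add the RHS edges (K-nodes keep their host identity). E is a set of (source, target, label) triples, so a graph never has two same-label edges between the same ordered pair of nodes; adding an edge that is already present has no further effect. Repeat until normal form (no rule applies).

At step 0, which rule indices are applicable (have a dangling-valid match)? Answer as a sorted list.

Answer: [R1]

Rewrite trace:
R0: no valid match — LHS pattern not found
R1: 2 valid matches — {0↦1, 1↦0}, {0↦2, 1↦0}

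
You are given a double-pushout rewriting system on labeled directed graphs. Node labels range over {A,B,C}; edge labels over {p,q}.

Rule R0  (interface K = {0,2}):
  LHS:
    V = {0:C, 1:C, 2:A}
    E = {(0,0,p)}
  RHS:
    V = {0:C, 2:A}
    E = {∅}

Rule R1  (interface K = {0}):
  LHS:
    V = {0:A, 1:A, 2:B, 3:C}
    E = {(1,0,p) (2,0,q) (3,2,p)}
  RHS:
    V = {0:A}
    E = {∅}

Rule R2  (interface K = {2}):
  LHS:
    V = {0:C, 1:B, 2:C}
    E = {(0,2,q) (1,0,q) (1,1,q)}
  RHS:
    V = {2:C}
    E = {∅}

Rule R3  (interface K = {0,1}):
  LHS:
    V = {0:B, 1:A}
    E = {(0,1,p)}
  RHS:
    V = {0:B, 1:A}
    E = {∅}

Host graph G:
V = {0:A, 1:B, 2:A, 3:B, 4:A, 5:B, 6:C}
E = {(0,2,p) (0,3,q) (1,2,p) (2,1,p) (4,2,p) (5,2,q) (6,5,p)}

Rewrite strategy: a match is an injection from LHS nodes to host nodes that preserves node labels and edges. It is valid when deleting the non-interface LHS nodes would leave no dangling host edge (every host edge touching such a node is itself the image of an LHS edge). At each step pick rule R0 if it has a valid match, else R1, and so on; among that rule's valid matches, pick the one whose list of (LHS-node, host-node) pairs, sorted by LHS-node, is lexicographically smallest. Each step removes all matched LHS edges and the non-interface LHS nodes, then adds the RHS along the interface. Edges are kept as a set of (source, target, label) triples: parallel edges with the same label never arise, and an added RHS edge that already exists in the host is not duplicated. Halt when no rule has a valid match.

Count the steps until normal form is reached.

start.  V:7 E:7  edges: 0-p->2 0-q->3 1-p->2 2-p->1 4-p->2 5-q->2 6-p->5
1. fire R1 via {0↦2, 1↦4, 2↦5, 3↦6}  →  V:4 E:4  edges: 0-p->2 0-q->3 1-p->2 2-p->1
2. fire R3 via {0↦1, 1↦2}  →  V:4 E:3  edges: 0-p->2 0-q->3 2-p->1
normal form: no rule applies after step 2

Answer: 2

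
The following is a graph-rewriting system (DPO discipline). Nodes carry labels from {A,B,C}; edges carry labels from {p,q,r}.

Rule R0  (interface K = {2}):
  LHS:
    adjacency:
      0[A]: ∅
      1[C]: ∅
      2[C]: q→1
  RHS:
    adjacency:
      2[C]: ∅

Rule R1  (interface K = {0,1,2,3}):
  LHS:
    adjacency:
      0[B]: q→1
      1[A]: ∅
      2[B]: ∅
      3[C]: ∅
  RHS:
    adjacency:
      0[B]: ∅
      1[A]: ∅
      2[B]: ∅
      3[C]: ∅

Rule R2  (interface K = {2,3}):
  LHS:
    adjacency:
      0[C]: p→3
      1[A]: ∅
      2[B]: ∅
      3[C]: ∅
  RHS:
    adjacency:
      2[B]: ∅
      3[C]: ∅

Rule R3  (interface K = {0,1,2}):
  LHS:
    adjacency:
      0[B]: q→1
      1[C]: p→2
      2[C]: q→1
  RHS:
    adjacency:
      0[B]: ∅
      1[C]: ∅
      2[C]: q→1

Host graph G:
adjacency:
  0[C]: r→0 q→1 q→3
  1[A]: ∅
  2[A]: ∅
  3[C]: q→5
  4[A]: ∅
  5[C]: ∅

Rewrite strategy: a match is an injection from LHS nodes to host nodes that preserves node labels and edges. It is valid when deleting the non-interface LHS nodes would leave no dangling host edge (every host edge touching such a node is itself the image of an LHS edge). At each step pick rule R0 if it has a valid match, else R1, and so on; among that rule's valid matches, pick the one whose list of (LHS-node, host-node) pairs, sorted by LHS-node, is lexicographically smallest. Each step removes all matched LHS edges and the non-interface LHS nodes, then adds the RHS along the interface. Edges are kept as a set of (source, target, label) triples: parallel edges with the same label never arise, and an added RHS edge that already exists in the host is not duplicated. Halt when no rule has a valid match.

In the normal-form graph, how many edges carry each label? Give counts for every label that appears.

Answer: q:1 r:1

Derivation:
initial: |V|=6 |E|=4  E = 0-r->0 0-q->1 0-q->3 3-q->5
step 1: apply R0 at {0↦2, 1↦5, 2↦3}  → |V|=4 |E|=3  E = 0-r->0 0-q->1 0-q->3
step 2: apply R0 at {0↦4, 1↦3, 2↦0}  → |V|=2 |E|=2  E = 0-r->0 0-q->1
final graph: no rule applies after step 2
NF edges: [(0, 0, 'r'), (0, 1, 'q')]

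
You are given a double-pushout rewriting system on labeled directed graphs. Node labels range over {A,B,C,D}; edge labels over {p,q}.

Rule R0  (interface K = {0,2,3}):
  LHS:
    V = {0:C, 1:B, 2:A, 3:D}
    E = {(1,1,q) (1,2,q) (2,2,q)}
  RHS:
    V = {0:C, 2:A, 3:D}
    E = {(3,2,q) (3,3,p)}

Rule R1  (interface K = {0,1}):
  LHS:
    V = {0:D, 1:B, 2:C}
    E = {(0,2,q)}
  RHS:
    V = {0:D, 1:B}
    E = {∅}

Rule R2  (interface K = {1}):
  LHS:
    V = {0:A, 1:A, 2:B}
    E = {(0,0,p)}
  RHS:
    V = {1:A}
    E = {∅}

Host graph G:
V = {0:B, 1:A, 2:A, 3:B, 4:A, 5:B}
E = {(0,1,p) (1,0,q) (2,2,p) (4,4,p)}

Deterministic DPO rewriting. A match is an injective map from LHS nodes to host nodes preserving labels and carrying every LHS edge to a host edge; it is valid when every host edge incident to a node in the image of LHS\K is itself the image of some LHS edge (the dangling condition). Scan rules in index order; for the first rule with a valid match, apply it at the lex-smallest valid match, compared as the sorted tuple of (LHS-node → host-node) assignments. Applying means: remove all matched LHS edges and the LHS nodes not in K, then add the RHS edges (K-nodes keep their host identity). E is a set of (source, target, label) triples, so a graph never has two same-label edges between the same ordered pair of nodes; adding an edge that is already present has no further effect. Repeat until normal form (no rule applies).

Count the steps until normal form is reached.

initial: |V|=6 |E|=4  E = 0-p->1 1-q->0 2-p->2 4-p->4
step 1: apply R2 at {0↦2, 1↦1, 2↦3}  → |V|=4 |E|=3  E = 0-p->1 1-q->0 4-p->4
step 2: apply R2 at {0↦4, 1↦1, 2↦5}  → |V|=2 |E|=2  E = 0-p->1 1-q->0
halt: no rule applies after step 2

Answer: 2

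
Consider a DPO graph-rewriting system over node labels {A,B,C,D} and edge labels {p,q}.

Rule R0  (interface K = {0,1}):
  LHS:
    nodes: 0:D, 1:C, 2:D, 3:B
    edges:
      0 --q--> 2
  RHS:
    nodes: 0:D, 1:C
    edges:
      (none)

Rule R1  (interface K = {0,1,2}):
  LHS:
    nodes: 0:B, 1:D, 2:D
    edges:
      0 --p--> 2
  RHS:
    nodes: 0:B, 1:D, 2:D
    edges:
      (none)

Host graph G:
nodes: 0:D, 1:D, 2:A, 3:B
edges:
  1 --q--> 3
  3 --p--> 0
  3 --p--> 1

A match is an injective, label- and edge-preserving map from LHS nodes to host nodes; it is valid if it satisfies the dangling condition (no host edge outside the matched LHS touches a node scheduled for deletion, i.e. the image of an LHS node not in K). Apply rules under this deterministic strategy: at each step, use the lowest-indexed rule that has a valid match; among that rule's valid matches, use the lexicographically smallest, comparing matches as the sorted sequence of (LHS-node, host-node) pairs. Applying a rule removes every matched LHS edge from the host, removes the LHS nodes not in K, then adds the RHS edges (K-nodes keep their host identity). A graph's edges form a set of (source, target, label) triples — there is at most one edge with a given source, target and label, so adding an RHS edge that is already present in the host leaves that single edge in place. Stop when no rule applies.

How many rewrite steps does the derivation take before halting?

Answer: 2

Derivation:
initial: |V|=4 |E|=3  E = 1-q->3 3-p->0 3-p->1
step 1: apply R1 at {0↦3, 1↦0, 2↦1}  → |V|=4 |E|=2  E = 1-q->3 3-p->0
step 2: apply R1 at {0↦3, 1↦1, 2↦0}  → |V|=4 |E|=1  E = 1-q->3
normal form: no rule applies after step 2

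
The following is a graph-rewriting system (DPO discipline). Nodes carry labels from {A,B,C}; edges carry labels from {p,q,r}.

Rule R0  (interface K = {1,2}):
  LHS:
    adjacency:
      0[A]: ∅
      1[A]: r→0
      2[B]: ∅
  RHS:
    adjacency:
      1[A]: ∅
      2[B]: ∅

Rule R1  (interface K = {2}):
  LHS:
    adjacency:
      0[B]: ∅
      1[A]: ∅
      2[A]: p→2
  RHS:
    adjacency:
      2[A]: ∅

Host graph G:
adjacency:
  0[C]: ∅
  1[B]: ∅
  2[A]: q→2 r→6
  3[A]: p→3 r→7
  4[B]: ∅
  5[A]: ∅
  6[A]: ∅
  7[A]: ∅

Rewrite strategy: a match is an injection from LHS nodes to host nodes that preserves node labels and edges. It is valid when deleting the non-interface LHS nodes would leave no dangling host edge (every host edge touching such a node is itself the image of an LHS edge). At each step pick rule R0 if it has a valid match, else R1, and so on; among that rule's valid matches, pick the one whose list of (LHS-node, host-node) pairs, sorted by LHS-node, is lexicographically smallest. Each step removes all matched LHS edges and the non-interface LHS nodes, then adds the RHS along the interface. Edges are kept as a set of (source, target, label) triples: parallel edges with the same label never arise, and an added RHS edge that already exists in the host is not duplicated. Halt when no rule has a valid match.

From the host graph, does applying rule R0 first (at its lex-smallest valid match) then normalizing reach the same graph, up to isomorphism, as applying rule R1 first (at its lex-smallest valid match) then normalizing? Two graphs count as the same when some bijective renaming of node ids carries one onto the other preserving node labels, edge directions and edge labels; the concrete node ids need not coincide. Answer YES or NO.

Answer: YES

Rewrite trace:
branch R0-first: apply at {0↦6, 1↦2, 2↦1} → |E|=3, then 2 more step(s) → NF |V|=4 |E|=1 V={0:C, 2:A, 3:A, 4:B} E=2-q->2
branch R1-first: apply at {0↦1, 1↦5, 2↦3} → |E|=3, then 2 more step(s) → NF |V|=4 |E|=1 V={0:C, 2:A, 3:A, 4:B} E=2-q->2
graphs isomorphic (equal up to label-preserving node renaming)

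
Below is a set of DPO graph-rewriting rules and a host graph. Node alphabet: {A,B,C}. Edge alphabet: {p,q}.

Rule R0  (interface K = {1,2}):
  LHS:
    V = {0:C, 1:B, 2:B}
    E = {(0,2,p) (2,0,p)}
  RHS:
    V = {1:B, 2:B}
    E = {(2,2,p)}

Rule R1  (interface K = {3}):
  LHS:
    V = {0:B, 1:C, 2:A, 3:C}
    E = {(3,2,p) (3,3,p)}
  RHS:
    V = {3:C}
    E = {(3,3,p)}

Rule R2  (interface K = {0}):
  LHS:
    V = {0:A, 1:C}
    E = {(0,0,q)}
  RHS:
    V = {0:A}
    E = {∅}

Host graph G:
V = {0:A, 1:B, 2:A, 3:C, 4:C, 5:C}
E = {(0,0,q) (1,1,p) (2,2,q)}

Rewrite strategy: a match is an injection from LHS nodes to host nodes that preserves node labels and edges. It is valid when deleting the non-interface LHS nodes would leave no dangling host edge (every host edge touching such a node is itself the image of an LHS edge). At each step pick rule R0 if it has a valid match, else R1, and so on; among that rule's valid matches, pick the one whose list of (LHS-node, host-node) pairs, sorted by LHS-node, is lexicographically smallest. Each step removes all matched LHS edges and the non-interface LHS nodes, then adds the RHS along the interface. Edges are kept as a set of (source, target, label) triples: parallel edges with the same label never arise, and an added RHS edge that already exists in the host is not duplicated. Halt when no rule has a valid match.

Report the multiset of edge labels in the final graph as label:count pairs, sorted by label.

start.  V:6 E:3  edges: 0-q->0 1-p->1 2-q->2
1. fire R2 via {0↦0, 1↦3}  →  V:5 E:2  edges: 1-p->1 2-q->2
2. fire R2 via {0↦2, 1↦4}  →  V:4 E:1  edges: 1-p->1
final graph: no rule applies after step 2
NF edges: [(1, 1, 'p')]

Answer: p:1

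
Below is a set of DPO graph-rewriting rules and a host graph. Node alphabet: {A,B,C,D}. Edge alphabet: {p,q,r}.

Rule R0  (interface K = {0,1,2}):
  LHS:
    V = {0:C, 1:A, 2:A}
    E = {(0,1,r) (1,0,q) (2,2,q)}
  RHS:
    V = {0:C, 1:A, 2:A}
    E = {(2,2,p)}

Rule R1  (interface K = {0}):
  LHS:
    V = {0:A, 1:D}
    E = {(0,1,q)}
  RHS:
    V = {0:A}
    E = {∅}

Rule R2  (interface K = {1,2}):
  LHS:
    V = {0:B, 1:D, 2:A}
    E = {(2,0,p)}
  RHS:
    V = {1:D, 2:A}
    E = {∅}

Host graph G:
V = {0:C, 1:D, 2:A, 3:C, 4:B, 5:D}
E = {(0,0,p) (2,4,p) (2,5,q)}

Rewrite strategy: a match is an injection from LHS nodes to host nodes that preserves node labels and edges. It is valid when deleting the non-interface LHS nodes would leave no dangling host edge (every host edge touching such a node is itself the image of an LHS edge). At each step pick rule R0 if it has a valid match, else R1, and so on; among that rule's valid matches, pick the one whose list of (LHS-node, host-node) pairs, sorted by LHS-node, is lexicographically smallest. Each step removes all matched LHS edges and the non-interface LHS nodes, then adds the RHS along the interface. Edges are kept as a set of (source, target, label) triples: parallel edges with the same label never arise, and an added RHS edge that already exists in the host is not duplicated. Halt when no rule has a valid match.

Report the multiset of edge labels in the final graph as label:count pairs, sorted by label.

Answer: p:1

Steps:
initial: |V|=6 |E|=3  E = 0-p->0 2-p->4 2-q->5
step 1: apply R1 at {0↦2, 1↦5}  → |V|=5 |E|=2  E = 0-p->0 2-p->4
step 2: apply R2 at {0↦4, 1↦1, 2↦2}  → |V|=4 |E|=1  E = 0-p->0
normal form: no rule applies after step 2
NF edges: [(0, 0, 'p')]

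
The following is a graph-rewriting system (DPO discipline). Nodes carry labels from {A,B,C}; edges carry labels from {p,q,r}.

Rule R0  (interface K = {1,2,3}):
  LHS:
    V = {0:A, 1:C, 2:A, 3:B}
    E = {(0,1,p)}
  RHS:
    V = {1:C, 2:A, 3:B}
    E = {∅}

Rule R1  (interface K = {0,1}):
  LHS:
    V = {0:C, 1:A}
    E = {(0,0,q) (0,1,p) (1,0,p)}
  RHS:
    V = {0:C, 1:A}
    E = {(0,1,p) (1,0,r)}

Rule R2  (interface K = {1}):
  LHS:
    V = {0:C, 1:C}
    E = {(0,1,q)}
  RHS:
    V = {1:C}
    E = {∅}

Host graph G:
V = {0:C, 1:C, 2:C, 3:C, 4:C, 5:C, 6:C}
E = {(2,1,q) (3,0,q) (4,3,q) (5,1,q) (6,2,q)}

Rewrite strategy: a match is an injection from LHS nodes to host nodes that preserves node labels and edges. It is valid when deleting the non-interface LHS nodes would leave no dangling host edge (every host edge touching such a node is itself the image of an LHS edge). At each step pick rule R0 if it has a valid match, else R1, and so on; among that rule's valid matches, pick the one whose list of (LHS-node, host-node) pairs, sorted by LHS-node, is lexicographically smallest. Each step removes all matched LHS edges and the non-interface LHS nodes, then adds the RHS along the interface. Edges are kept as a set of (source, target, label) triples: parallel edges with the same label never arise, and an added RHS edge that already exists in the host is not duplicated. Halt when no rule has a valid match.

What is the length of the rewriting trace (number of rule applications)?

Answer: 5

Derivation:
start.  V:7 E:5  edges: 2-q->1 3-q->0 4-q->3 5-q->1 6-q->2
1. fire R2 via {0↦4, 1↦3}  →  V:6 E:4  edges: 2-q->1 3-q->0 5-q->1 6-q->2
2. fire R2 via {0↦3, 1↦0}  →  V:5 E:3  edges: 2-q->1 5-q->1 6-q->2
3. fire R2 via {0↦5, 1↦1}  →  V:4 E:2  edges: 2-q->1 6-q->2
4. fire R2 via {0↦6, 1↦2}  →  V:3 E:1  edges: 2-q->1
5. fire R2 via {0↦2, 1↦1}  →  V:2 E:0  edges: ∅
normal form: no rule applies after step 5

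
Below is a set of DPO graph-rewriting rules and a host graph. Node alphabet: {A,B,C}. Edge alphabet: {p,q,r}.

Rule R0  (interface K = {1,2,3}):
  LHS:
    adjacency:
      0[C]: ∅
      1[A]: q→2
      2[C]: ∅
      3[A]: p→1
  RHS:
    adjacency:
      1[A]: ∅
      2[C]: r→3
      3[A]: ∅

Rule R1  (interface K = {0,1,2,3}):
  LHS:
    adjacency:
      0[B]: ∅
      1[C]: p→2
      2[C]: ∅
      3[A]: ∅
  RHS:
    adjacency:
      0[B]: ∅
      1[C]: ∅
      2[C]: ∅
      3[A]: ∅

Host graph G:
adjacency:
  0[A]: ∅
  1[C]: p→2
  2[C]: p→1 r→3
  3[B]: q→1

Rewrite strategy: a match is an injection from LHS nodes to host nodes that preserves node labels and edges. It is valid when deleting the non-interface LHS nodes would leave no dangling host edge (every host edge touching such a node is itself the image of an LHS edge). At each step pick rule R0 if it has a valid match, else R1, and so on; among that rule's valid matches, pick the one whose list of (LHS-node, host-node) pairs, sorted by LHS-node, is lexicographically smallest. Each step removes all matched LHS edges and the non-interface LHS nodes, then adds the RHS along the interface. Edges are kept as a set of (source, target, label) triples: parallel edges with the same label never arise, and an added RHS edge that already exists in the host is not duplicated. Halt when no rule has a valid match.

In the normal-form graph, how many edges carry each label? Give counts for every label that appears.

Answer: q:1 r:1

Derivation:
[0] host  ⇒  4 nodes, 4 edges  {1-p->2 2-p->1 2-r->3 3-q->1}
[1] R1 @ {0↦3, 1↦1, 2↦2, 3↦0}  ⇒  4 nodes, 3 edges  {2-p->1 2-r->3 3-q->1}
[2] R1 @ {0↦3, 1↦2, 2↦1, 3↦0}  ⇒  4 nodes, 2 edges  {2-r->3 3-q->1}
final graph: no rule applies after step 2
NF edges: [(2, 3, 'r'), (3, 1, 'q')]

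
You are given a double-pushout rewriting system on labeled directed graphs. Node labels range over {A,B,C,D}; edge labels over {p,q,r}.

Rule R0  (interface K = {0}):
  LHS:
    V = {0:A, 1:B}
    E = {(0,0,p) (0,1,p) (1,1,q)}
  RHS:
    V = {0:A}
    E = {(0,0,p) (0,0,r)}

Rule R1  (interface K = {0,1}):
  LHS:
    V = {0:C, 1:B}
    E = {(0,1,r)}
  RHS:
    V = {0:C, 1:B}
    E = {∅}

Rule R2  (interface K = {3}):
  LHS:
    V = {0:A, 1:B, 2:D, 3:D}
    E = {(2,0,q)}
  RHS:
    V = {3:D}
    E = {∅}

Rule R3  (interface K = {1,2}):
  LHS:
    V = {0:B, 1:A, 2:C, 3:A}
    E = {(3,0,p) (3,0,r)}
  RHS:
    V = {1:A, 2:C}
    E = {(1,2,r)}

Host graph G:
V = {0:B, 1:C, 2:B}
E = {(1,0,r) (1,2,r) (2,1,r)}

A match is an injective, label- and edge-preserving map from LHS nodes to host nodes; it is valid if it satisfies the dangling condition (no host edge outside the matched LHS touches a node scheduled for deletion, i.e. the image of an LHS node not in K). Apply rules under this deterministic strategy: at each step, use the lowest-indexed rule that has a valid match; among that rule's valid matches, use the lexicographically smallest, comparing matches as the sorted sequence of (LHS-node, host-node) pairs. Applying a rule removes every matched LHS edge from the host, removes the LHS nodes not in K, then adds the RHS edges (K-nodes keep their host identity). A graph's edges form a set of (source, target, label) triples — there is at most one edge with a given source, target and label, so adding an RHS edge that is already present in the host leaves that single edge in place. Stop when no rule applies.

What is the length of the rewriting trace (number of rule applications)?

Answer: 2

Derivation:
initial: |V|=3 |E|=3  E = 1-r->0 1-r->2 2-r->1
step 1: apply R1 at {0↦1, 1↦0}  → |V|=3 |E|=2  E = 1-r->2 2-r->1
step 2: apply R1 at {0↦1, 1↦2}  → |V|=3 |E|=1  E = 2-r->1
final graph: no rule applies after step 2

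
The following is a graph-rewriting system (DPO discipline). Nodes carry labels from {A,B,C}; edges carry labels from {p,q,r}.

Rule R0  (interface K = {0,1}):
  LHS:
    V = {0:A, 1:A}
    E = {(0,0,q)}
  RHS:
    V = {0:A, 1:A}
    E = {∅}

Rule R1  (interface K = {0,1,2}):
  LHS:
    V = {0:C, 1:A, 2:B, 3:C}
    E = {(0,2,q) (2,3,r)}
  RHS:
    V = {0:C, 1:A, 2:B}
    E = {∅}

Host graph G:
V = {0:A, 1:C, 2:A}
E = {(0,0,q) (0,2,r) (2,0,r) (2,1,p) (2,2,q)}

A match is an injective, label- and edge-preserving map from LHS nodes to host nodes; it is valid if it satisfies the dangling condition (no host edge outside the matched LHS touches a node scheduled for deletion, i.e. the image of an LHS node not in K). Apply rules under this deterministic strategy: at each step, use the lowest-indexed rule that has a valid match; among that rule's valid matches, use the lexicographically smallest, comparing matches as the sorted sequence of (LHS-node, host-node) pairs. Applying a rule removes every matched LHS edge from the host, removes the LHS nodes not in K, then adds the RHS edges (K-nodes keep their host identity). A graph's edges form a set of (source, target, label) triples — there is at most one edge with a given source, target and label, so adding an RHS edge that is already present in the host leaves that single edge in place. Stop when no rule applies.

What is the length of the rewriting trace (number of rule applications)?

Answer: 2

Derivation:
initial: |V|=3 |E|=5  E = 0-q->0 0-r->2 2-r->0 2-p->1 2-q->2
step 1: apply R0 at {0↦0, 1↦2}  → |V|=3 |E|=4  E = 0-r->2 2-r->0 2-p->1 2-q->2
step 2: apply R0 at {0↦2, 1↦0}  → |V|=3 |E|=3  E = 0-r->2 2-r->0 2-p->1
final graph: no rule applies after step 2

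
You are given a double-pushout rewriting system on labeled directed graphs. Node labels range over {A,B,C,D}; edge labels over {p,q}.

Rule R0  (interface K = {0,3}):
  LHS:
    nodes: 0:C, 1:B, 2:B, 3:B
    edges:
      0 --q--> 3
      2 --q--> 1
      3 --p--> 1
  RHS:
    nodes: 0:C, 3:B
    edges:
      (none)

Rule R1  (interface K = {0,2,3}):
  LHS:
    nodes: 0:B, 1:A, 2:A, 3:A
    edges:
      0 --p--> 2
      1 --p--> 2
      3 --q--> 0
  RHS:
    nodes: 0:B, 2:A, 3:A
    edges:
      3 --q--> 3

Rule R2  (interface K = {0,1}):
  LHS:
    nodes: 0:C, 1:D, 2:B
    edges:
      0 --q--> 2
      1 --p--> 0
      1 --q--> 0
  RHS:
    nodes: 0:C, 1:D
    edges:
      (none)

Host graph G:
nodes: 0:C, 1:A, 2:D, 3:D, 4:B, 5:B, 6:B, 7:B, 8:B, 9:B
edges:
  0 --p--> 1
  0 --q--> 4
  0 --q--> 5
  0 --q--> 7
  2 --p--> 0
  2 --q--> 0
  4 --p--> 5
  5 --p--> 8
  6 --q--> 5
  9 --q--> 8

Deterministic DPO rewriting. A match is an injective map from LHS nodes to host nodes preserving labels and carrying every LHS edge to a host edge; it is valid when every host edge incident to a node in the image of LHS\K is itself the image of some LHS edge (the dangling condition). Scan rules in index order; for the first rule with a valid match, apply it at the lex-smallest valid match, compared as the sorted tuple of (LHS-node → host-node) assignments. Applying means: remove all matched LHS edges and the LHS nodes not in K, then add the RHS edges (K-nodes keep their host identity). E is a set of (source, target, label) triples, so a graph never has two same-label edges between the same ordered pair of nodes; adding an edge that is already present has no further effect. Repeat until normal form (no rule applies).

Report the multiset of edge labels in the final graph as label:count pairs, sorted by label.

Answer: p:1

Derivation:
start.  V:10 E:10  edges: 0-p->1 0-q->4 0-q->5 0-q->7 2-p->0 2-q->0 4-p->5 5-p->8 6-q->5 9-q->8
1. fire R0 via {0↦0, 1↦8, 2↦9, 3↦5}  →  V:8 E:7  edges: 0-p->1 0-q->4 0-q->7 2-p->0 2-q->0 4-p->5 6-q->5
2. fire R0 via {0↦0, 1↦5, 2↦6, 3↦4}  →  V:6 E:4  edges: 0-p->1 0-q->7 2-p->0 2-q->0
3. fire R2 via {0↦0, 1↦2, 2↦7}  →  V:5 E:1  edges: 0-p->1
normal form: no rule applies after step 3
NF edges: [(0, 1, 'p')]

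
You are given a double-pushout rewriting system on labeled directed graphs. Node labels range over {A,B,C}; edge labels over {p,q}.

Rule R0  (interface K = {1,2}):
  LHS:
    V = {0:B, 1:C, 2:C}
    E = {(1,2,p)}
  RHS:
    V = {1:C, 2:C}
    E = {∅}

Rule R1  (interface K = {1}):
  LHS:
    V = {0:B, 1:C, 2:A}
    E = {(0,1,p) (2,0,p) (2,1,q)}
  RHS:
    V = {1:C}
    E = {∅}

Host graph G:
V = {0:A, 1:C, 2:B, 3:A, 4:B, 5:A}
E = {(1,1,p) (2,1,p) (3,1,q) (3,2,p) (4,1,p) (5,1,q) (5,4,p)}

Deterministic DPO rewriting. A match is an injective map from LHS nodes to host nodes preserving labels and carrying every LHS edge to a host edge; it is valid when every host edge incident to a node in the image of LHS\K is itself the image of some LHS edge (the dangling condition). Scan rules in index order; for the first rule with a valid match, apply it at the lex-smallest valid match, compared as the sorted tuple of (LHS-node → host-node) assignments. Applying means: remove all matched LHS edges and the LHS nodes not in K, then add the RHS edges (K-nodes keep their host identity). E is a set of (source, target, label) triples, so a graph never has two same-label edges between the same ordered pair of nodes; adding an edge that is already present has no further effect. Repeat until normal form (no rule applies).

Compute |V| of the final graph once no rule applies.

start.  V:6 E:7  edges: 1-p->1 2-p->1 3-q->1 3-p->2 4-p->1 5-q->1 5-p->4
1. fire R1 via {0↦2, 1↦1, 2↦3}  →  V:4 E:4  edges: 1-p->1 4-p->1 5-q->1 5-p->4
2. fire R1 via {0↦4, 1↦1, 2↦5}  →  V:2 E:1  edges: 1-p->1
halt: no rule applies after step 2
NF nodes: {0:A, 1:C}

Answer: 2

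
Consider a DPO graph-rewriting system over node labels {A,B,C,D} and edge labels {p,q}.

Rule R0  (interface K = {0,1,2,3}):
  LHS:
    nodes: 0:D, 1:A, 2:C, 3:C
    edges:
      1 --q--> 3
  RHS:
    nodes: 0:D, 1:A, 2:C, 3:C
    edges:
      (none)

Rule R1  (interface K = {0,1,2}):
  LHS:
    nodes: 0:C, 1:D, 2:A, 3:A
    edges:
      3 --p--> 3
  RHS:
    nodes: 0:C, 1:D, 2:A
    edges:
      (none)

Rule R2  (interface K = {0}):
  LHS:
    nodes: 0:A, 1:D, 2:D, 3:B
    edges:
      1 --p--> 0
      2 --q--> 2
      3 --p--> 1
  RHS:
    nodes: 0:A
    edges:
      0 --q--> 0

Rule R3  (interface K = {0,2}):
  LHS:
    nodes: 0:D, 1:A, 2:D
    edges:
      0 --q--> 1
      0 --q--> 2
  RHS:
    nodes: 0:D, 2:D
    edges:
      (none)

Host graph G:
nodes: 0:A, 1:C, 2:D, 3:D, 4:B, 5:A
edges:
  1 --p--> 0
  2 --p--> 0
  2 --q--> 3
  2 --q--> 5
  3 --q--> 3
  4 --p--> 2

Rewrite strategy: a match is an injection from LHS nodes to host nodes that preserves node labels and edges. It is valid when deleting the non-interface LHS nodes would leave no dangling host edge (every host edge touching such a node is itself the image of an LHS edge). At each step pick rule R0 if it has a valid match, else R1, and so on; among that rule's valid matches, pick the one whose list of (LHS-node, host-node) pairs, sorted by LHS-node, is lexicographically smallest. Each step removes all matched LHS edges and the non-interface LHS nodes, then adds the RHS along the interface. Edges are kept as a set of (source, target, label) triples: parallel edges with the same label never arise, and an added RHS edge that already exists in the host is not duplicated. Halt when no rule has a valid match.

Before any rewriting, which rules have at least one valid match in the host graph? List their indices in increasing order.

R0: no valid match — LHS pattern not found
R1: no valid match — LHS pattern not found
R2: no valid match — 1 raw match, all fail dangling condition
R3: 1 valid match — {0↦2, 1↦5, 2↦3}

Answer: [R3]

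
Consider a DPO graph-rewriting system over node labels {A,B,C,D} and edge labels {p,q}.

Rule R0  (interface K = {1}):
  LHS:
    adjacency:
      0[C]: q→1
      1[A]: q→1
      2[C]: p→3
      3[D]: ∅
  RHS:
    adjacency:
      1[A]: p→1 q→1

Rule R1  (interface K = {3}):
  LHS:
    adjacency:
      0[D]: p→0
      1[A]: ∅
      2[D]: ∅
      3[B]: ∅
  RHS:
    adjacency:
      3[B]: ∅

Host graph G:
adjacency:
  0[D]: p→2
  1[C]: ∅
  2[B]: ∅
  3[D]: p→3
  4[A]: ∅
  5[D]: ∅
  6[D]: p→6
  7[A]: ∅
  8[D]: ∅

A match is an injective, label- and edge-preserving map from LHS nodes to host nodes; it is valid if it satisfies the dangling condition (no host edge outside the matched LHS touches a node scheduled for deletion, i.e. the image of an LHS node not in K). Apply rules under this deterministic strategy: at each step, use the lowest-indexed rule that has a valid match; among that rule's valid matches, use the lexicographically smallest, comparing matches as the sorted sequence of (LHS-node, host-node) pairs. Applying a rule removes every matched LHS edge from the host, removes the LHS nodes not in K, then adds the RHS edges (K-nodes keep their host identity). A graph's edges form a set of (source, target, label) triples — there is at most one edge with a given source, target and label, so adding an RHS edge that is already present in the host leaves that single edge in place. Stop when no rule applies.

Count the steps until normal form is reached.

initial: |V|=9 |E|=3  E = 0-p->2 3-p->3 6-p->6
step 1: apply R1 at {0↦3, 1↦4, 2↦5, 3↦2}  → |V|=6 |E|=2  E = 0-p->2 6-p->6
step 2: apply R1 at {0↦6, 1↦7, 2↦8, 3↦2}  → |V|=3 |E|=1  E = 0-p->2
halt: no rule applies after step 2

Answer: 2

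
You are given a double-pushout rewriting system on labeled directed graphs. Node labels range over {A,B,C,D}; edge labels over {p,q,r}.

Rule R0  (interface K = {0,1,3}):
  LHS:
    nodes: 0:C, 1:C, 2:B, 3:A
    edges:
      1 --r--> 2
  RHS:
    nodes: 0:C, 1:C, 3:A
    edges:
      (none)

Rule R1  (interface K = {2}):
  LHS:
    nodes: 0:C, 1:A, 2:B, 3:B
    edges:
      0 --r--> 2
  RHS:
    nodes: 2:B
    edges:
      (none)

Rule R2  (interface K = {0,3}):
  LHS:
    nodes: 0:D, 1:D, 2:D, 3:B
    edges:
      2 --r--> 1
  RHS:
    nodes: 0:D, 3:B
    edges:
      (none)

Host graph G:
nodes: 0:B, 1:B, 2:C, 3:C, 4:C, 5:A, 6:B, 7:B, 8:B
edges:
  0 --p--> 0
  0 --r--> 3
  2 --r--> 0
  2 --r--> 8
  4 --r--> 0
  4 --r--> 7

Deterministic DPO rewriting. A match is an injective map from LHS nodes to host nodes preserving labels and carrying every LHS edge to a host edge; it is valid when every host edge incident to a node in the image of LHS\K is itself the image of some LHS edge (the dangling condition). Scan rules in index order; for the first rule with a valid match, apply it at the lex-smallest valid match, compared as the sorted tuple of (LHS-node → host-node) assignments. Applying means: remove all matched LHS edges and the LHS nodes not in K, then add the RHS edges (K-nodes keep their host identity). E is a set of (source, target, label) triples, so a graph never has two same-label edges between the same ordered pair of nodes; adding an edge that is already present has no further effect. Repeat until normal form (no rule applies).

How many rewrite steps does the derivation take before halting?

Answer: 3

Derivation:
[0] host  ⇒  9 nodes, 6 edges  {0-p->0 0-r->3 2-r->0 2-r->8 4-r->0 4-r->7}
[1] R0 @ {0↦2, 1↦4, 2↦7, 3↦5}  ⇒  8 nodes, 5 edges  {0-p->0 0-r->3 2-r->0 2-r->8 4-r->0}
[2] R0 @ {0↦3, 1↦2, 2↦8, 3↦5}  ⇒  7 nodes, 4 edges  {0-p->0 0-r->3 2-r->0 4-r->0}
[3] R1 @ {0↦2, 1↦5, 2↦0, 3↦1}  ⇒  4 nodes, 3 edges  {0-p->0 0-r->3 4-r->0}
halt: no rule applies after step 3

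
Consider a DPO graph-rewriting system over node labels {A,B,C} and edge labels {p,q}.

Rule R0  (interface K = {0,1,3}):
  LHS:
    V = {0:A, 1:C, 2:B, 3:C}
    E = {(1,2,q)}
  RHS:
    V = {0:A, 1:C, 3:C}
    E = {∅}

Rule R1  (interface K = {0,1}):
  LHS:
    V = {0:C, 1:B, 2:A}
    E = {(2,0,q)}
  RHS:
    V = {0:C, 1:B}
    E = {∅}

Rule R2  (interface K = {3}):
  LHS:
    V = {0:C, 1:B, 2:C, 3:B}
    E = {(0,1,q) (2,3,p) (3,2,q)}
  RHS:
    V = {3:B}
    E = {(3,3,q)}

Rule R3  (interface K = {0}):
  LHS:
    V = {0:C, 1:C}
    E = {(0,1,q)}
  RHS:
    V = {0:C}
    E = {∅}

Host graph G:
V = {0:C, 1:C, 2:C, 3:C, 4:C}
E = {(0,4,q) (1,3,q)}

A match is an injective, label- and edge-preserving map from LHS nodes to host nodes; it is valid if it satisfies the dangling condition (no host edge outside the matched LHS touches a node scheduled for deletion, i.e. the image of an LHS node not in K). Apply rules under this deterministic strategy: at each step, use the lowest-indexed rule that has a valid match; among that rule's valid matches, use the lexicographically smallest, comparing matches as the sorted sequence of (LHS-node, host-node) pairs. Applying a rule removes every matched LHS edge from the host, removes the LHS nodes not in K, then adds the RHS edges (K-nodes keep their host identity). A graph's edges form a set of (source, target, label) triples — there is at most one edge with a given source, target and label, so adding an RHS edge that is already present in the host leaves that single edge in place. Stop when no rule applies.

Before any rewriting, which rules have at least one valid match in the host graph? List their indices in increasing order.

Answer: [R3]

Derivation:
R0: no valid match — LHS pattern not found
R1: no valid match — LHS pattern not found
R2: no valid match — LHS pattern not found
R3: 2 valid matches — {0↦0, 1↦4}, {0↦1, 1↦3}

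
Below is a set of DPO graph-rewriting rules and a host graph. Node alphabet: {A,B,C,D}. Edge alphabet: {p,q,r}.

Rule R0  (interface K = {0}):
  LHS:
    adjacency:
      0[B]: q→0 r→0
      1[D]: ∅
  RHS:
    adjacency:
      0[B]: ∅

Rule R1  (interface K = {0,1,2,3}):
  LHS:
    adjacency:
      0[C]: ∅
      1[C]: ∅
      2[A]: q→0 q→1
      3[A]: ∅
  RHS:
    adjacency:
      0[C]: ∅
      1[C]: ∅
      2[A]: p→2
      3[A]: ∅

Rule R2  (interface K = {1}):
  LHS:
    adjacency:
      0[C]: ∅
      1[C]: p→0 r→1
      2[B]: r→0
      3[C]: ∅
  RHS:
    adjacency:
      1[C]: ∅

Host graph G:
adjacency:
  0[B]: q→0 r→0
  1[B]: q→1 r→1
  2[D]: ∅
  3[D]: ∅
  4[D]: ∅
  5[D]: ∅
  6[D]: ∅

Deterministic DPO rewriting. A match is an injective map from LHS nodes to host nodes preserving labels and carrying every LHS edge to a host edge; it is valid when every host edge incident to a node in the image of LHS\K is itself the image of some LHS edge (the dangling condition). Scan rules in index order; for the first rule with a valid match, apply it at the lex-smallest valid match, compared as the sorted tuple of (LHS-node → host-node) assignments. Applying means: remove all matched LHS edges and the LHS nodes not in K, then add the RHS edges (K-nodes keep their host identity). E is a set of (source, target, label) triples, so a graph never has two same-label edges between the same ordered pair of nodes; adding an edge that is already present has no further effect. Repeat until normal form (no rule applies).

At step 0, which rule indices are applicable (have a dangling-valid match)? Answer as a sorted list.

Answer: [R0]

Rewrite trace:
R0: 10 valid matches — {0↦0, 1↦2}, {0↦0, 1↦3}, {0↦0, 1↦4} (+7 more)
R1: no valid match — LHS pattern not found
R2: no valid match — LHS pattern not found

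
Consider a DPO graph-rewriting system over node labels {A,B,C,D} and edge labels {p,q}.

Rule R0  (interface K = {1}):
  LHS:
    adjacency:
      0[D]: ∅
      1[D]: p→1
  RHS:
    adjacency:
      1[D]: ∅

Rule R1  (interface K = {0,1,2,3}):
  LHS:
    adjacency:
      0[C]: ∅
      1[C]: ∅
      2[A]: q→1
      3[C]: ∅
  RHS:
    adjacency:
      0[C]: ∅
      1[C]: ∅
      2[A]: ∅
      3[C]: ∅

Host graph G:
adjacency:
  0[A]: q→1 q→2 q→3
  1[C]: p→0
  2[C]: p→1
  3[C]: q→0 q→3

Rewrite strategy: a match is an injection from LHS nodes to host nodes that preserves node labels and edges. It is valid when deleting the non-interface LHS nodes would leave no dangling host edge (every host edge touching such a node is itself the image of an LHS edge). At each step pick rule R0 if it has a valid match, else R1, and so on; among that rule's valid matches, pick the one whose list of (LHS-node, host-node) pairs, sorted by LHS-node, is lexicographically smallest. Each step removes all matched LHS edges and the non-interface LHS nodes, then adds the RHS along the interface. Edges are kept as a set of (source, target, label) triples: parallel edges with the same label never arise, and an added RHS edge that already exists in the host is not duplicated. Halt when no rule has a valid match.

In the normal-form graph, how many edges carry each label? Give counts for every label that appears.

[0] host  ⇒  4 nodes, 7 edges  {0-q->1 0-q->2 0-q->3 1-p->0 2-p->1 3-q->0 3-q->3}
[1] R1 @ {0↦1, 1↦2, 2↦0, 3↦3}  ⇒  4 nodes, 6 edges  {0-q->1 0-q->3 1-p->0 2-p->1 3-q->0 3-q->3}
[2] R1 @ {0↦1, 1↦3, 2↦0, 3↦2}  ⇒  4 nodes, 5 edges  {0-q->1 1-p->0 2-p->1 3-q->0 3-q->3}
[3] R1 @ {0↦2, 1↦1, 2↦0, 3↦3}  ⇒  4 nodes, 4 edges  {1-p->0 2-p->1 3-q->0 3-q->3}
final graph: no rule applies after step 3
NF edges: [(1, 0, 'p'), (2, 1, 'p'), (3, 0, 'q'), (3, 3, 'q')]

Answer: p:2 q:2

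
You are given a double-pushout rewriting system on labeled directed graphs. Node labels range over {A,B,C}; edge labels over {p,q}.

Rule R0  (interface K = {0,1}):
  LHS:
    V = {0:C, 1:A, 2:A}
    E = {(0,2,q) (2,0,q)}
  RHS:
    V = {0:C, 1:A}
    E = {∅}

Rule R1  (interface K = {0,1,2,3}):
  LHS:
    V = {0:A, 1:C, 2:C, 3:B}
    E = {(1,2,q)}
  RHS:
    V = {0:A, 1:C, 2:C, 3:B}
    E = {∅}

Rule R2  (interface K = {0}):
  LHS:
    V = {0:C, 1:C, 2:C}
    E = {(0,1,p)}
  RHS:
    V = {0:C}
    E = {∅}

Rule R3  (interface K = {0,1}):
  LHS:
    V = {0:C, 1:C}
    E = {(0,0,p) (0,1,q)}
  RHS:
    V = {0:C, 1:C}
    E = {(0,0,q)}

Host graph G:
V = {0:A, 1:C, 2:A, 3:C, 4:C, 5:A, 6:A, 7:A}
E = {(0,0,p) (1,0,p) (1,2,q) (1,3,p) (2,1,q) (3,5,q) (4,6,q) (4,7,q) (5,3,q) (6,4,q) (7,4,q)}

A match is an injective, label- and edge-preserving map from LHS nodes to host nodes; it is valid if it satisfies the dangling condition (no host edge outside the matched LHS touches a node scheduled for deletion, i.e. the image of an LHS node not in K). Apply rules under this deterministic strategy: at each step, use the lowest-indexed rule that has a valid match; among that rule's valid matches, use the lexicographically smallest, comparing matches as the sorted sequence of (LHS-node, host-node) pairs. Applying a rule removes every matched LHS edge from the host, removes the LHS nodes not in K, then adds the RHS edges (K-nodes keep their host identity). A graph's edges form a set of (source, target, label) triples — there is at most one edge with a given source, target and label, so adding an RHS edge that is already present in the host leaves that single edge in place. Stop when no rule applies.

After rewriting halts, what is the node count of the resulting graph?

Answer: 2

Derivation:
start.  V:8 E:11  edges: 0-p->0 1-p->0 1-q->2 1-p->3 2-q->1 3-q->5 4-q->6 4-q->7 5-q->3 6-q->4 7-q->4
1. fire R0 via {0↦1, 1↦0, 2↦2}  →  V:7 E:9  edges: 0-p->0 1-p->0 1-p->3 3-q->5 4-q->6 4-q->7 5-q->3 6-q->4 7-q->4
2. fire R0 via {0↦3, 1↦0, 2↦5}  →  V:6 E:7  edges: 0-p->0 1-p->0 1-p->3 4-q->6 4-q->7 6-q->4 7-q->4
3. fire R0 via {0↦4, 1↦0, 2↦6}  →  V:5 E:5  edges: 0-p->0 1-p->0 1-p->3 4-q->7 7-q->4
4. fire R0 via {0↦4, 1↦0, 2↦7}  →  V:4 E:3  edges: 0-p->0 1-p->0 1-p->3
5. fire R2 via {0↦1, 1↦3, 2↦4}  →  V:2 E:2  edges: 0-p->0 1-p->0
normal form: no rule applies after step 5
NF nodes: {0:A, 1:C}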